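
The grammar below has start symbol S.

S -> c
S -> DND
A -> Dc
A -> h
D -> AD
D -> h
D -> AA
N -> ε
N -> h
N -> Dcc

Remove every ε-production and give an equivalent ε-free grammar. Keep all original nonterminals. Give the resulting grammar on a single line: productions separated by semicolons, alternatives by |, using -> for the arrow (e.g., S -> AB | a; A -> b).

Nullable set: {N}.
S -> DND: N nullable, giving DD | DND.
Drop N -> ε.
Unchanged (no nullable symbols): S -> c; A -> Dc; A -> h; D -> AA; D -> AD; D -> h; N -> Dcc; N -> h.

S -> c | DD | DND; A -> h | Dc; D -> h | AA | AD; N -> h | Dcc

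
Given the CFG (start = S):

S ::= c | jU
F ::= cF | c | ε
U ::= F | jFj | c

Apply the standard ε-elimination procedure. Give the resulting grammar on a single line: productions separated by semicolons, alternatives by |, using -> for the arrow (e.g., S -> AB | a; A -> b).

S -> c | j | jU; F -> c | cF; U -> F | c | jj | jFj

Nullable set: {F, U}.
S -> jU: U nullable, giving j | jU.
Drop F -> ε.
F -> cF: F nullable, giving c | cF.
U -> F: F nullable, giving F.
U -> jFj: F nullable, giving jFj | jj.
Unchanged (no nullable symbols): S -> c; F -> c; U -> c.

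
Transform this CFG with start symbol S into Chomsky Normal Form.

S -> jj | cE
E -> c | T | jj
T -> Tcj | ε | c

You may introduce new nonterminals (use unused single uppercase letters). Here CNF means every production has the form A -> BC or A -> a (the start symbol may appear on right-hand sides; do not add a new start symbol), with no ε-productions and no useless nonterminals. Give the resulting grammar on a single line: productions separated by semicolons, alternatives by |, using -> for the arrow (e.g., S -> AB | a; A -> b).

S -> c | AE | BB; A -> c; B -> j; C -> AB; D -> AB; E -> c | AB | BB | TC; T -> c | AB | TD

Nullable: {E, T}; after ε-elimination: S -> c | cE | jj; E -> T | c | jj; T -> c | cj | Tcj.
After unit-elimination: S -> c | cE | jj; E -> c | cj | jj | Tcj; T -> c | cj | Tcj.
TERM: introduce A -> c, B -> j and substitute in every rule of length ≥2.
BIN: E -> TAB becomes E -> TC, C -> AB; T -> TAB becomes T -> TD, D -> AB.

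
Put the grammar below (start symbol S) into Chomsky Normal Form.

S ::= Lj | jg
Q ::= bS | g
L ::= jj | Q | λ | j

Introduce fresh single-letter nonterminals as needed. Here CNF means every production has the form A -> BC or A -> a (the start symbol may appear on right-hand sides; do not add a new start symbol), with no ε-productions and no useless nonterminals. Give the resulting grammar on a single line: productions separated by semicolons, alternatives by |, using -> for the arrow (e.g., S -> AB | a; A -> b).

Nullable: {L}; after ε-elimination: S -> j | Lj | jg; L -> Q | j | jj; Q -> g | bS.
After unit-elimination: S -> j | Lj | jg; L -> g | j | bS | jj; Q -> g | bS.
TERM: introduce A -> b, C -> g, B -> j and substitute in every rule of length ≥2.
Drop unreachable/unproductive: Q.

S -> j | BC | LB; A -> b; B -> j; C -> g; L -> g | j | AS | BB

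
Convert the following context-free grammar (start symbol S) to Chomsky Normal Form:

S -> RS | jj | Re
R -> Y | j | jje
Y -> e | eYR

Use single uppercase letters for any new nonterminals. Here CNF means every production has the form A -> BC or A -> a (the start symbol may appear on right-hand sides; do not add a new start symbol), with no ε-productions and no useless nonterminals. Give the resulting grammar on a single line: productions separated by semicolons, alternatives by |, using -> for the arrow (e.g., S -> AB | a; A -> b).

S -> BB | RA | RS; A -> e; B -> j; C -> YR; D -> BA; E -> YR; R -> e | j | AC | BD; Y -> e | AE

No ε-productions.
After unit-elimination: S -> RS | Re | jj; R -> e | j | eYR | jje; Y -> e | eYR.
TERM: introduce A -> e, B -> j and substitute in every rule of length ≥2.
BIN: R -> AYR becomes R -> AC, C -> YR; R -> BBA becomes R -> BD, D -> BA; Y -> AYR becomes Y -> AE, E -> YR.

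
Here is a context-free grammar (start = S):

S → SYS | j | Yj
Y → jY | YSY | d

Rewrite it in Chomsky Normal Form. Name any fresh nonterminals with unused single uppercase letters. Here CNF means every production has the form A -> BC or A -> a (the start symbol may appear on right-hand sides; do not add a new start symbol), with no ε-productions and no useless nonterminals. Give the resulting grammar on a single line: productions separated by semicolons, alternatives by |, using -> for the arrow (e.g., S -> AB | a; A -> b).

S -> j | SB | YA; A -> j; B -> YS; C -> SY; Y -> d | AY | YC

No ε-productions.
No unit productions to eliminate.
TERM: introduce A -> j and substitute in every rule of length ≥2.
BIN: S -> SYS becomes S -> SB, B -> YS; Y -> YSY becomes Y -> YC, C -> SY.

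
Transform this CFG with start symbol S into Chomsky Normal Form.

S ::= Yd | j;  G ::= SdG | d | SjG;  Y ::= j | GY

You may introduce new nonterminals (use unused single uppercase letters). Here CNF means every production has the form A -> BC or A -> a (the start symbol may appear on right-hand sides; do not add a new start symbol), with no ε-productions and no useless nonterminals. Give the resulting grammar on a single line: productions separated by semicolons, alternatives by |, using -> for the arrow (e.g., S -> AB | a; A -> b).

S -> j | YA; A -> d; B -> j; C -> AG; D -> BG; G -> d | SC | SD; Y -> j | GY

No ε-productions.
No unit productions to eliminate.
TERM: introduce A -> d, B -> j and substitute in every rule of length ≥2.
BIN: G -> SAG becomes G -> SC, C -> AG; G -> SBG becomes G -> SD, D -> BG.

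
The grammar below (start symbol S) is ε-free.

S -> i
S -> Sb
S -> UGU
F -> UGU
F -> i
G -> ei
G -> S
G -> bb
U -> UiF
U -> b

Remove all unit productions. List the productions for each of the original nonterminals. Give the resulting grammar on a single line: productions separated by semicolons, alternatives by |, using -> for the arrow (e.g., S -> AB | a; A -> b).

S -> i | Sb | UGU; F -> i | UGU; G -> i | Sb | bb | ei | UGU; U -> b | UiF

Unit productions: G->S.
Unit pairs (A ⇒* B via units): (G,S).
S: inherits non-unit rules of {S} → Sb | UGU | i.
F: inherits non-unit rules of {F} → UGU | i.
G: inherits non-unit rules of {G, S} → Sb | UGU | bb | ei | i.
U: inherits non-unit rules of {U} → UiF | b.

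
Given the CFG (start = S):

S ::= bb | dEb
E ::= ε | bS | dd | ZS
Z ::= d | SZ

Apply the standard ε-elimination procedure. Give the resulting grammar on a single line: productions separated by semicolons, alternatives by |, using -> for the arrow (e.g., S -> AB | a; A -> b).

S -> bb | db | dEb; E -> ZS | bS | dd; Z -> d | SZ

Nullable set: {E}.
S -> dEb: E nullable, giving dEb | db.
Drop E -> ε.
Unchanged (no nullable symbols): S -> bb; E -> ZS; E -> bS; E -> dd; Z -> SZ; Z -> d.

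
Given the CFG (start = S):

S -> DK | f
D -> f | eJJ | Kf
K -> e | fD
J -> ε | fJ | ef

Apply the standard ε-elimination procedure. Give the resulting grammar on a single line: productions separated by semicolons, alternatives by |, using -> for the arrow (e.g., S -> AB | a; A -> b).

Nullable set: {J}.
D -> eJJ: J, J nullable, giving e | eJ | eJJ.
Drop J -> ε.
J -> fJ: J nullable, giving f | fJ.
Unchanged (no nullable symbols): S -> DK; S -> f; D -> Kf; D -> f; J -> ef; K -> e; K -> fD.

S -> f | DK; D -> e | f | Kf | eJ | eJJ; J -> f | ef | fJ; K -> e | fD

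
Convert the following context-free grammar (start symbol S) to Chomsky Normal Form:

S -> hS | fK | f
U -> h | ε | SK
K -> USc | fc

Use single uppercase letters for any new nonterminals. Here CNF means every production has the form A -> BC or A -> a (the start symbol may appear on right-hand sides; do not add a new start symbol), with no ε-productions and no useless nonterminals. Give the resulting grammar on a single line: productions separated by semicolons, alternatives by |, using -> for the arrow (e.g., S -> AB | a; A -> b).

Nullable: {U}; after ε-elimination: S -> f | fK | hS; K -> Sc | fc | USc; U -> h | SK.
No unit productions to eliminate.
TERM: introduce A -> c, B -> f, C -> h and substitute in every rule of length ≥2.
BIN: K -> USA becomes K -> UD, D -> SA.

S -> f | BK | CS; A -> c; B -> f; C -> h; D -> SA; K -> BA | SA | UD; U -> h | SK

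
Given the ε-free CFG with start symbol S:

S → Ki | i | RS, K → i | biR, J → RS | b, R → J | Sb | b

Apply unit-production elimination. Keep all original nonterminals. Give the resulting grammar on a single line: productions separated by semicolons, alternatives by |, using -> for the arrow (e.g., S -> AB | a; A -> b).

S -> i | Ki | RS; J -> b | RS; K -> i | biR; R -> b | RS | Sb

Unit productions: R->J.
Unit pairs (A ⇒* B via units): (R,J).
S: inherits non-unit rules of {S} → Ki | RS | i.
J: inherits non-unit rules of {J} → RS | b.
K: inherits non-unit rules of {K} → biR | i.
R: inherits non-unit rules of {J, R} → RS | Sb | b.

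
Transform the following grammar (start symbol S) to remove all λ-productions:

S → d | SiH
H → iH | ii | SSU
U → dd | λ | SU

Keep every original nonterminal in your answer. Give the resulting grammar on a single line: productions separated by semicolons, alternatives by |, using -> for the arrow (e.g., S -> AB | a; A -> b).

S -> d | SiH; H -> SS | iH | ii | SSU; U -> S | SU | dd

Nullable set: {U}.
H -> SSU: U nullable, giving SS | SSU.
Drop U -> λ.
U -> SU: U nullable, giving S | SU.
Unchanged (no nullable symbols): S -> SiH; S -> d; H -> iH; H -> ii; U -> dd.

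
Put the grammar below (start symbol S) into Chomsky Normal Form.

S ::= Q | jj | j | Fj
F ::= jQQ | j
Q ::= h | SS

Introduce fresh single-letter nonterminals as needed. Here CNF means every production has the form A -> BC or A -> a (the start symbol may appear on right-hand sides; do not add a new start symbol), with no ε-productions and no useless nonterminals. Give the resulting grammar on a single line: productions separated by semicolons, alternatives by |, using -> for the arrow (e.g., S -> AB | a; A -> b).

No ε-productions.
After unit-elimination: S -> h | j | Fj | SS | jj; F -> j | jQQ; Q -> h | SS.
TERM: introduce A -> j and substitute in every rule of length ≥2.
BIN: F -> AQQ becomes F -> AB, B -> QQ.

S -> h | j | AA | FA | SS; A -> j; B -> QQ; F -> j | AB; Q -> h | SS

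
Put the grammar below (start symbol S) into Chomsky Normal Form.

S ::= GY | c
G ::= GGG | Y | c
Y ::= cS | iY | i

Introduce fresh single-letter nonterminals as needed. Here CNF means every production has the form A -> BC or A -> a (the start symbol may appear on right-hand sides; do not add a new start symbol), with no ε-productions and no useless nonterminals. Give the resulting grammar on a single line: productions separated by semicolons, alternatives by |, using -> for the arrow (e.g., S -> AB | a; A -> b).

No ε-productions.
After unit-elimination: S -> c | GY; G -> c | i | cS | iY | GGG; Y -> i | cS | iY.
TERM: introduce A -> c, B -> i and substitute in every rule of length ≥2.
BIN: G -> GGG becomes G -> GC, C -> GG.

S -> c | GY; A -> c; B -> i; C -> GG; G -> c | i | AS | BY | GC; Y -> i | AS | BY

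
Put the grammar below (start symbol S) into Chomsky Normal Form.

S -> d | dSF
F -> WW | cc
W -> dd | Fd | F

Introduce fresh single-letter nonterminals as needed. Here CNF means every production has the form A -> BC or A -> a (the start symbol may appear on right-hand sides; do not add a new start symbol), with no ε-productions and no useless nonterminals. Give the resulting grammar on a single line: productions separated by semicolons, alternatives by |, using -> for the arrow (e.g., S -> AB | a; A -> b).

S -> d | BC; A -> c; B -> d; C -> SF; F -> AA | WW; W -> AA | BB | FB | WW

No ε-productions.
After unit-elimination: S -> d | dSF; F -> WW | cc; W -> Fd | WW | cc | dd.
TERM: introduce A -> c, B -> d and substitute in every rule of length ≥2.
BIN: S -> BSF becomes S -> BC, C -> SF.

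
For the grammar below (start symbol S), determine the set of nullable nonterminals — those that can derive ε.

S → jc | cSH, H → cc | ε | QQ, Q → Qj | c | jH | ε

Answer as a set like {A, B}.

{H, Q}

Directly nullable (have an ε-rule): {H, Q}.
Not nullable: S — each has a terminal in every rule's right-hand side or depends on a non-nullable symbol.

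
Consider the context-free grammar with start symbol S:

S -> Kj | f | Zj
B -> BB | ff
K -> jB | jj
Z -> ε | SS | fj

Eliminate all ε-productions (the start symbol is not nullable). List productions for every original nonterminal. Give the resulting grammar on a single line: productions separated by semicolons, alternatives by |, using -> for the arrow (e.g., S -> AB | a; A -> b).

Nullable set: {Z}.
S -> Zj: Z nullable, giving Zj | j.
Drop Z -> ε.
Unchanged (no nullable symbols): S -> Kj; S -> f; B -> BB; B -> ff; K -> jB; K -> jj; Z -> SS; Z -> fj.

S -> f | j | Kj | Zj; B -> BB | ff; K -> jB | jj; Z -> SS | fj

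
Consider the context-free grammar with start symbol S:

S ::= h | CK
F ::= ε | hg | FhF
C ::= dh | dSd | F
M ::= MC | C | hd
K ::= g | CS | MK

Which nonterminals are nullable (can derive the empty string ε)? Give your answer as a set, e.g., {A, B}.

{C, F, M}

Directly nullable (have an ε-rule): {F}.
C is nullable via C -> F (every symbol on the right is already known nullable).
M is nullable via M -> C (every symbol on the right is already known nullable).
Not nullable: K, S — each has a terminal in every rule's right-hand side or depends on a non-nullable symbol.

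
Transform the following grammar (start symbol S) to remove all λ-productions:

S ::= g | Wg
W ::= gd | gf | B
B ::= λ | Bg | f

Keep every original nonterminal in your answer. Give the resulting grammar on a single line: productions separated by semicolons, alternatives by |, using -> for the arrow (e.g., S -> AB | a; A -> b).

Nullable set: {B, W}.
S -> Wg: W nullable, giving Wg | g.
Drop B -> λ.
B -> Bg: B nullable, giving Bg | g.
W -> B: B nullable, giving B.
Unchanged (no nullable symbols): S -> g; B -> f; W -> gd; W -> gf.

S -> g | Wg; B -> f | g | Bg; W -> B | gd | gf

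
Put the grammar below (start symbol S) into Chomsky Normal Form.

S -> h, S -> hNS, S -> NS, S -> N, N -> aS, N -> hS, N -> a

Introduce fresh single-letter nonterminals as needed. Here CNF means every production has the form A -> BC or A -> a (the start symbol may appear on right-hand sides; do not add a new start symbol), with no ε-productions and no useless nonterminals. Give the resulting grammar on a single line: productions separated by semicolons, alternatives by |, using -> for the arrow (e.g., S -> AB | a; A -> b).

No ε-productions.
After unit-elimination: S -> a | h | NS | aS | hS | hNS; N -> a | aS | hS.
TERM: introduce A -> a, B -> h and substitute in every rule of length ≥2.
BIN: S -> BNS becomes S -> BC, C -> NS.

S -> a | h | AS | BC | BS | NS; A -> a; B -> h; C -> NS; N -> a | AS | BS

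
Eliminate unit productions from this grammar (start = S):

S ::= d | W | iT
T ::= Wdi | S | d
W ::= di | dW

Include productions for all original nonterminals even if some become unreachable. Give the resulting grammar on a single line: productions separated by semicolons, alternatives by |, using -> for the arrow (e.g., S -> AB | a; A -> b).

S -> d | dW | di | iT; T -> d | dW | di | iT | Wdi; W -> dW | di

Unit productions: S->W, T->S.
Unit pairs (A ⇒* B via units): (S,W), (T,S), (T,W).
S: inherits non-unit rules of {S, W} → d | dW | di | iT.
T: inherits non-unit rules of {S, T, W} → Wdi | d | dW | di | iT.
W: inherits non-unit rules of {W} → dW | di.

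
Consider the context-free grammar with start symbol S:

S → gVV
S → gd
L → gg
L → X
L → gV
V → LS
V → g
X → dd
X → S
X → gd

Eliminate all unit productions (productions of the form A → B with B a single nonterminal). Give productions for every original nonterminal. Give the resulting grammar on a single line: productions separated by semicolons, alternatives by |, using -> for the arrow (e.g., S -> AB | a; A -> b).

S -> gd | gVV; L -> dd | gV | gd | gg | gVV; V -> g | LS; X -> dd | gd | gVV

Unit productions: L->X, X->S.
Unit pairs (A ⇒* B via units): (L,S), (L,X), (X,S).
S: inherits non-unit rules of {S} → gVV | gd.
L: inherits non-unit rules of {L, S, X} → dd | gV | gVV | gd | gg.
V: inherits non-unit rules of {V} → LS | g.
X: inherits non-unit rules of {S, X} → dd | gVV | gd.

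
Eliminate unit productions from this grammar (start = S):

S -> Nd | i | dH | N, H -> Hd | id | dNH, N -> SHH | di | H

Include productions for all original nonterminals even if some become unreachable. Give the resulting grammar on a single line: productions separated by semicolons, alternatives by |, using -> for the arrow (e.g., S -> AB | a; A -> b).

S -> i | Hd | Nd | dH | di | id | SHH | dNH; H -> Hd | id | dNH; N -> Hd | di | id | SHH | dNH

Unit productions: N->H, S->N.
Unit pairs (A ⇒* B via units): (N,H), (S,H), (S,N).
S: inherits non-unit rules of {H, N, S} → Hd | Nd | SHH | dH | dNH | di | i | id.
H: inherits non-unit rules of {H} → Hd | dNH | id.
N: inherits non-unit rules of {H, N} → Hd | SHH | dNH | di | id.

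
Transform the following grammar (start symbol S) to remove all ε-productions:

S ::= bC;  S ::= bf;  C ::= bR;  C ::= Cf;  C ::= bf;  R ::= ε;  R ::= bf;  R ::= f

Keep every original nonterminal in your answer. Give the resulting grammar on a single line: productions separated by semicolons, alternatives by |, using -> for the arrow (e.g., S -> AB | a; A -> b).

Nullable set: {R}.
C -> bR: R nullable, giving b | bR.
Drop R -> ε.
Unchanged (no nullable symbols): S -> bC; S -> bf; C -> Cf; C -> bf; R -> bf; R -> f.

S -> bC | bf; C -> b | Cf | bR | bf; R -> f | bf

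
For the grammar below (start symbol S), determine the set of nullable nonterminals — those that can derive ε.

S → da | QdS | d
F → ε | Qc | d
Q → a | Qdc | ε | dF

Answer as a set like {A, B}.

Directly nullable (have an ε-rule): {F, Q}.
Not nullable: S — each has a terminal in every rule's right-hand side or depends on a non-nullable symbol.

{F, Q}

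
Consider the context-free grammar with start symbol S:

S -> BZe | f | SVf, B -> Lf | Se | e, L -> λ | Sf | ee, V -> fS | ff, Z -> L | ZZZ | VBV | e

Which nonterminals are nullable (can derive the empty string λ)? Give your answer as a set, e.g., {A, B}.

Directly nullable (have an ε-rule): {L}.
Z is nullable via Z -> L (every symbol on the right is already known nullable).
Not nullable: B, S, V — each has a terminal in every rule's right-hand side or depends on a non-nullable symbol.

{L, Z}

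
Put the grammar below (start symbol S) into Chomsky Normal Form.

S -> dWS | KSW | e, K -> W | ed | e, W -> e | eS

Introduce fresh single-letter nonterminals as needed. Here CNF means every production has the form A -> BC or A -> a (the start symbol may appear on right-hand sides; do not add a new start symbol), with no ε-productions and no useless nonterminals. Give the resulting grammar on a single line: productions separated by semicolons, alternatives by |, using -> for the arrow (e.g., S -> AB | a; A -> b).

S -> e | BC | KD; A -> e; B -> d; C -> WS; D -> SW; K -> e | AB | AS; W -> e | AS

No ε-productions.
After unit-elimination: S -> e | KSW | dWS; K -> e | eS | ed; W -> e | eS.
TERM: introduce B -> d, A -> e and substitute in every rule of length ≥2.
BIN: S -> BWS becomes S -> BC, C -> WS; S -> KSW becomes S -> KD, D -> SW.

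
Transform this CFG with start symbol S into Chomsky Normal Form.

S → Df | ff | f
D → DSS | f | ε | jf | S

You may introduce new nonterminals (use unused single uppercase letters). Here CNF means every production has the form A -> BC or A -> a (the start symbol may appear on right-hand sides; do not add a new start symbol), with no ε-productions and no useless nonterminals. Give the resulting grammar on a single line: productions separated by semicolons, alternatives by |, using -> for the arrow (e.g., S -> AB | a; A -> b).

S -> f | AA | DA; A -> f; B -> j; C -> SS; D -> f | AA | BA | DA | DC | SS

Nullable: {D}; after ε-elimination: S -> f | Df | ff; D -> S | f | SS | jf | DSS.
After unit-elimination: S -> f | Df | ff; D -> f | Df | SS | ff | jf | DSS.
TERM: introduce A -> f, B -> j and substitute in every rule of length ≥2.
BIN: D -> DSS becomes D -> DC, C -> SS.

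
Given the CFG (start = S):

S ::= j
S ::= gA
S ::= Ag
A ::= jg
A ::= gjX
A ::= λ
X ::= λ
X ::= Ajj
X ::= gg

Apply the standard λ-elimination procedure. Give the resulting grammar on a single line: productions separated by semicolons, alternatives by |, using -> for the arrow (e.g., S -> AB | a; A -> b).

S -> g | j | Ag | gA; A -> gj | jg | gjX; X -> gg | jj | Ajj

Nullable set: {A, X}.
S -> Ag: A nullable, giving Ag | g.
S -> gA: A nullable, giving g | gA.
Drop A -> λ.
A -> gjX: X nullable, giving gj | gjX.
Drop X -> λ.
X -> Ajj: A nullable, giving Ajj | jj.
Unchanged (no nullable symbols): S -> j; A -> jg; X -> gg.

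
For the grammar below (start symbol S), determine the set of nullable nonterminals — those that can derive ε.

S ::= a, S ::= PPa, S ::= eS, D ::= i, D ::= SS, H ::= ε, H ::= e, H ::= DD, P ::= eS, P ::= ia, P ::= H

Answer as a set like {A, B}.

Directly nullable (have an ε-rule): {H}.
P is nullable via P -> H (every symbol on the right is already known nullable).
Not nullable: D, S — each has a terminal in every rule's right-hand side or depends on a non-nullable symbol.

{H, P}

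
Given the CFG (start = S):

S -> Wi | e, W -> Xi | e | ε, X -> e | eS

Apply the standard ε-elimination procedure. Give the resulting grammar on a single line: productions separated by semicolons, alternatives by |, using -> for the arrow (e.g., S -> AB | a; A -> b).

Nullable set: {W}.
S -> Wi: W nullable, giving Wi | i.
Drop W -> ε.
Unchanged (no nullable symbols): S -> e; W -> Xi; W -> e; X -> e; X -> eS.

S -> e | i | Wi; W -> e | Xi; X -> e | eS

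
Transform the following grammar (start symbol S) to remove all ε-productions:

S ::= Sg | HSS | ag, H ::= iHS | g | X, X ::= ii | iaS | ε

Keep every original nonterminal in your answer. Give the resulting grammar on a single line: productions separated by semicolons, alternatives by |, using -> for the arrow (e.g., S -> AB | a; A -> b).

Nullable set: {H, X}.
S -> HSS: H nullable, giving HSS | SS.
H -> X: X nullable, giving X.
H -> iHS: H nullable, giving iHS | iS.
Drop X -> ε.
Unchanged (no nullable symbols): S -> Sg; S -> ag; H -> g; X -> iaS; X -> ii.

S -> SS | Sg | ag | HSS; H -> X | g | iS | iHS; X -> ii | iaS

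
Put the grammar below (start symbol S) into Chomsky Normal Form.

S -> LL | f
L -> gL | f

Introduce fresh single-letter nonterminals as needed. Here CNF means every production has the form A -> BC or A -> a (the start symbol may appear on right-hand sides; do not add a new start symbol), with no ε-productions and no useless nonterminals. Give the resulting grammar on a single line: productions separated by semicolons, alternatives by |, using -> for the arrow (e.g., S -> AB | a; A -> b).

S -> f | LL; A -> g; L -> f | AL

No ε-productions.
No unit productions to eliminate.
TERM: introduce A -> g and substitute in every rule of length ≥2.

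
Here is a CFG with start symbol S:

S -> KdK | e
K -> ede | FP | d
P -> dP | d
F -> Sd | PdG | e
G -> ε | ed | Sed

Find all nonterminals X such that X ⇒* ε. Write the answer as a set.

Directly nullable (have an ε-rule): {G}.
Not nullable: F, K, P, S — each has a terminal in every rule's right-hand side or depends on a non-nullable symbol.

{G}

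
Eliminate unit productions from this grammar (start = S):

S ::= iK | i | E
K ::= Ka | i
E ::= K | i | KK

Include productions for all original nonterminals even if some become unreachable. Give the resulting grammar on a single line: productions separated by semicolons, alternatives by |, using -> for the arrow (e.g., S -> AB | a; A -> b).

S -> i | KK | Ka | iK; E -> i | KK | Ka; K -> i | Ka

Unit productions: E->K, S->E.
Unit pairs (A ⇒* B via units): (E,K), (S,E), (S,K).
S: inherits non-unit rules of {E, K, S} → KK | Ka | i | iK.
E: inherits non-unit rules of {E, K} → KK | Ka | i.
K: inherits non-unit rules of {K} → Ka | i.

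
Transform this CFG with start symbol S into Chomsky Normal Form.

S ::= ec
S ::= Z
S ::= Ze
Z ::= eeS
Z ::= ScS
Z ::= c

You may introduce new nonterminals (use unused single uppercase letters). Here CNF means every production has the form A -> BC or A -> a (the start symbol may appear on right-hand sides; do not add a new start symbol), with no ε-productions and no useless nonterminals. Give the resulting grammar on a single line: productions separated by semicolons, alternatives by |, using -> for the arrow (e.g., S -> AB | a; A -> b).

No ε-productions.
After unit-elimination: S -> c | Ze | ec | ScS | eeS; Z -> c | ScS | eeS.
TERM: introduce A -> c, B -> e and substitute in every rule of length ≥2.
BIN: S -> BBS becomes S -> BC, C -> BS; S -> SAS becomes S -> SD, D -> AS; Z -> BBS becomes Z -> BE, E -> BS; Z -> SAS becomes Z -> SF, F -> AS.

S -> c | BA | BC | SD | ZB; A -> c; B -> e; C -> BS; D -> AS; E -> BS; F -> AS; Z -> c | BE | SF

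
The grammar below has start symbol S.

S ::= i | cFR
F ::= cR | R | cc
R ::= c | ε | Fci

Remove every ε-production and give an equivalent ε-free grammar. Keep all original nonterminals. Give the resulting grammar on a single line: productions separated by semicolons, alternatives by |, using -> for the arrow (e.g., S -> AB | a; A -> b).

Nullable set: {F, R}.
S -> cFR: F, R nullable, giving c | cF | cFR | cR.
F -> R: R nullable, giving R.
F -> cR: R nullable, giving c | cR.
Drop R -> ε.
R -> Fci: F nullable, giving Fci | ci.
Unchanged (no nullable symbols): S -> i; F -> cc; R -> c.

S -> c | i | cF | cR | cFR; F -> R | c | cR | cc; R -> c | ci | Fci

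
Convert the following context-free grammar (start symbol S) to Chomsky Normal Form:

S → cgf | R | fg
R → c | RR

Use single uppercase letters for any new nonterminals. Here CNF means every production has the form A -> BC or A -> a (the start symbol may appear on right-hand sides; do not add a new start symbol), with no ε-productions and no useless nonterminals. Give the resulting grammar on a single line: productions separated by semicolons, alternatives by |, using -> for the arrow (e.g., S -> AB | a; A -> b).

No ε-productions.
After unit-elimination: S -> c | RR | fg | cgf; R -> c | RR.
TERM: introduce A -> c, C -> f, B -> g and substitute in every rule of length ≥2.
BIN: S -> ABC becomes S -> AD, D -> BC.

S -> c | AD | CB | RR; A -> c; B -> g; C -> f; D -> BC; R -> c | RR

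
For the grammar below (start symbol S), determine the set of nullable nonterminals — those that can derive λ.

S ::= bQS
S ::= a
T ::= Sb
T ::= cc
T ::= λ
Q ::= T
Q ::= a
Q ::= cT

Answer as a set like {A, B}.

{Q, T}

Directly nullable (have an ε-rule): {T}.
Q is nullable via Q -> T (every symbol on the right is already known nullable).
Not nullable: S — each has a terminal in every rule's right-hand side or depends on a non-nullable symbol.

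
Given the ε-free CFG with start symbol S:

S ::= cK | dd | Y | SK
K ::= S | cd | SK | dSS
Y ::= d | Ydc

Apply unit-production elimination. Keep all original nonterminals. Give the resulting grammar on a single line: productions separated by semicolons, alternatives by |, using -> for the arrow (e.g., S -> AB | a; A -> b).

S -> d | SK | cK | dd | Ydc; K -> d | SK | cK | cd | dd | Ydc | dSS; Y -> d | Ydc

Unit productions: K->S, S->Y.
Unit pairs (A ⇒* B via units): (K,S), (K,Y), (S,Y).
S: inherits non-unit rules of {S, Y} → SK | Ydc | cK | d | dd.
K: inherits non-unit rules of {K, S, Y} → SK | Ydc | cK | cd | d | dSS | dd.
Y: inherits non-unit rules of {Y} → Ydc | d.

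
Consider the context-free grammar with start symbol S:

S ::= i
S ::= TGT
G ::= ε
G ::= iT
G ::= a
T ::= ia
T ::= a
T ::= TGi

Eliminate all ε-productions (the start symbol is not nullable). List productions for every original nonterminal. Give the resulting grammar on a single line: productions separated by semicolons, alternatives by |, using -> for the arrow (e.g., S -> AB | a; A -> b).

S -> i | TT | TGT; G -> a | iT; T -> a | Ti | ia | TGi

Nullable set: {G}.
S -> TGT: G nullable, giving TGT | TT.
Drop G -> ε.
T -> TGi: G nullable, giving TGi | Ti.
Unchanged (no nullable symbols): S -> i; G -> a; G -> iT; T -> a; T -> ia.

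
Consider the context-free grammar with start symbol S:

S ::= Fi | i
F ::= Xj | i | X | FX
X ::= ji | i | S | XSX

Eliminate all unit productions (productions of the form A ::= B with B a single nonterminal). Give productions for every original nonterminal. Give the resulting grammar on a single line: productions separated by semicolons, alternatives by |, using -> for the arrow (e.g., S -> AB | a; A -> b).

Unit productions: F->X, X->S.
Unit pairs (A ⇒* B via units): (F,S), (F,X), (X,S).
S: inherits non-unit rules of {S} → Fi | i.
F: inherits non-unit rules of {F, S, X} → FX | Fi | XSX | Xj | i | ji.
X: inherits non-unit rules of {S, X} → Fi | XSX | i | ji.

S -> i | Fi; F -> i | FX | Fi | Xj | ji | XSX; X -> i | Fi | ji | XSX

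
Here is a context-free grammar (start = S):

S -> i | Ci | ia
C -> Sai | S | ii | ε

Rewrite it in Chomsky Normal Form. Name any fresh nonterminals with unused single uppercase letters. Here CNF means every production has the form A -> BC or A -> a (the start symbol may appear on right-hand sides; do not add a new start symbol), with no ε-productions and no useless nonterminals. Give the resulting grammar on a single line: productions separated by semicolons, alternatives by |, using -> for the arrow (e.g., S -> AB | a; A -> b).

Nullable: {C}; after ε-elimination: S -> i | Ci | ia; C -> S | ii | Sai.
After unit-elimination: S -> i | Ci | ia; C -> i | Ci | ia | ii | Sai.
TERM: introduce B -> a, A -> i and substitute in every rule of length ≥2.
BIN: C -> SBA becomes C -> SD, D -> BA.

S -> i | AB | CA; A -> i; B -> a; C -> i | AA | AB | CA | SD; D -> BA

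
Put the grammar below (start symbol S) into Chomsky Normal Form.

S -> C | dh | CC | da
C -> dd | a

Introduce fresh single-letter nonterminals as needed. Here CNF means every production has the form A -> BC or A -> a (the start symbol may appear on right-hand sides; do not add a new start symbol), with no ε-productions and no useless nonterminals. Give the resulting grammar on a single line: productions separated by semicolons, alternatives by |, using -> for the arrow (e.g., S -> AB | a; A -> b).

S -> a | AA | AB | AD | CC; A -> d; B -> a; C -> a | AA; D -> h

No ε-productions.
After unit-elimination: S -> a | CC | da | dd | dh; C -> a | dd.
TERM: introduce B -> a, A -> d, D -> h and substitute in every rule of length ≥2.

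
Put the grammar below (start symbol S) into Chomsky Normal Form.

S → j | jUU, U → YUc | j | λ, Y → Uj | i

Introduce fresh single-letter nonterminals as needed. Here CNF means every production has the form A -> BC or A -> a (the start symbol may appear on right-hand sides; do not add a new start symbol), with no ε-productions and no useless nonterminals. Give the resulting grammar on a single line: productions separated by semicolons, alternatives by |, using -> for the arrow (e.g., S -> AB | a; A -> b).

S -> j | AC | AU; A -> j; B -> c; C -> UU; D -> UB; U -> j | YB | YD; Y -> i | j | UA

Nullable: {U}; after ε-elimination: S -> j | jU | jUU; U -> j | Yc | YUc; Y -> i | j | Uj.
No unit productions to eliminate.
TERM: introduce B -> c, A -> j and substitute in every rule of length ≥2.
BIN: S -> AUU becomes S -> AC, C -> UU; U -> YUB becomes U -> YD, D -> UB.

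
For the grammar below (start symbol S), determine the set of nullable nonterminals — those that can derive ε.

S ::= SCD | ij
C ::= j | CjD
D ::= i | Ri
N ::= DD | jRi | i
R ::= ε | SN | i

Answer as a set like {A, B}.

Directly nullable (have an ε-rule): {R}.
Not nullable: C, D, N, S — each has a terminal in every rule's right-hand side or depends on a non-nullable symbol.

{R}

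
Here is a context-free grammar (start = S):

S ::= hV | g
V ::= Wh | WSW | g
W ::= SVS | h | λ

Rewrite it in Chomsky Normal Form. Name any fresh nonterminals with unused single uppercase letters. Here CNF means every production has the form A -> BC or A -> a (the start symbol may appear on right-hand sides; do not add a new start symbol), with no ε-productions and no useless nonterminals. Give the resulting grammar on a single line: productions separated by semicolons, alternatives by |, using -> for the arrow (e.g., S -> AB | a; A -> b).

Nullable: {W}; after ε-elimination: S -> g | hV; V -> S | g | h | SW | WS | Wh | WSW; W -> h | SVS.
After unit-elimination: S -> g | hV; V -> g | h | SW | WS | Wh | hV | WSW; W -> h | SVS.
TERM: introduce A -> h and substitute in every rule of length ≥2.
BIN: V -> WSW becomes V -> WB, B -> SW; W -> SVS becomes W -> SC, C -> VS.

S -> g | AV; A -> h; B -> SW; C -> VS; V -> g | h | AV | SW | WA | WB | WS; W -> h | SC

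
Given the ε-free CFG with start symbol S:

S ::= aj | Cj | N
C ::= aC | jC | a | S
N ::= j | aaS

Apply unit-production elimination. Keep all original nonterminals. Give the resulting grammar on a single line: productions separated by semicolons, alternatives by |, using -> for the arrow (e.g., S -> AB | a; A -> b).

Unit productions: C->S, S->N.
Unit pairs (A ⇒* B via units): (C,N), (C,S), (S,N).
S: inherits non-unit rules of {N, S} → Cj | aaS | aj | j.
C: inherits non-unit rules of {C, N, S} → Cj | a | aC | aaS | aj | j | jC.
N: inherits non-unit rules of {N} → aaS | j.

S -> j | Cj | aj | aaS; C -> a | j | Cj | aC | aj | jC | aaS; N -> j | aaS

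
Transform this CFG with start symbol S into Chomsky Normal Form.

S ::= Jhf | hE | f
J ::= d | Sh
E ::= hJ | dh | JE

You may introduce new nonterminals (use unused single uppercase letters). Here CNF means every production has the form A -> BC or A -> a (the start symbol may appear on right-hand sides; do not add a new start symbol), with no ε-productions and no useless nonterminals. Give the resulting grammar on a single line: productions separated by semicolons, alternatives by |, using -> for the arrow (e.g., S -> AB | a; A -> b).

No ε-productions.
No unit productions to eliminate.
TERM: introduce A -> d, C -> f, B -> h and substitute in every rule of length ≥2.
BIN: S -> JBC becomes S -> JD, D -> BC.

S -> f | BE | JD; A -> d; B -> h; C -> f; D -> BC; E -> AB | BJ | JE; J -> d | SB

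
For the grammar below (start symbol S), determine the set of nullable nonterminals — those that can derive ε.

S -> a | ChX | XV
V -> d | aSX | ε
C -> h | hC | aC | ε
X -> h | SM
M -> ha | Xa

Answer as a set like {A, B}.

{C, V}

Directly nullable (have an ε-rule): {C, V}.
Not nullable: M, S, X — each has a terminal in every rule's right-hand side or depends on a non-nullable symbol.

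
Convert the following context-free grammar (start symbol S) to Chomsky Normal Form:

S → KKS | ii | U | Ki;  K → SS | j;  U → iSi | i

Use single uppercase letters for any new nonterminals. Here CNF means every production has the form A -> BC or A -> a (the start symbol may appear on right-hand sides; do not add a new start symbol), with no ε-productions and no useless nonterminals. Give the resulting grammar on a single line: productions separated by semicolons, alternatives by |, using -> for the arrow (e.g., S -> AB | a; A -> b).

No ε-productions.
After unit-elimination: S -> i | Ki | ii | KKS | iSi; K -> j | SS; U -> i | iSi.
TERM: introduce A -> i and substitute in every rule of length ≥2.
BIN: S -> ASA becomes S -> AB, B -> SA; S -> KKS becomes S -> KC, C -> KS; U -> ASA becomes U -> AD, D -> SA.
Drop unreachable/unproductive: U.

S -> i | AA | AB | KA | KC; A -> i; B -> SA; C -> KS; K -> j | SS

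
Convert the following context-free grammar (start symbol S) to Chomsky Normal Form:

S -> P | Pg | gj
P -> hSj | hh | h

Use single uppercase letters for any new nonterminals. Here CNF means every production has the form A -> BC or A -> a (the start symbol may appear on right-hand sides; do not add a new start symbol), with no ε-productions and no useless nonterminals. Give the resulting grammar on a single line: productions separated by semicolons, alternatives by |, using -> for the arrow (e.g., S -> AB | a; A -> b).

S -> h | AA | AE | CB | PC; A -> h; B -> j; C -> g; D -> SB; E -> SB; P -> h | AA | AD

No ε-productions.
After unit-elimination: S -> h | Pg | gj | hh | hSj; P -> h | hh | hSj.
TERM: introduce C -> g, A -> h, B -> j and substitute in every rule of length ≥2.
BIN: P -> ASB becomes P -> AD, D -> SB; S -> ASB becomes S -> AE, E -> SB.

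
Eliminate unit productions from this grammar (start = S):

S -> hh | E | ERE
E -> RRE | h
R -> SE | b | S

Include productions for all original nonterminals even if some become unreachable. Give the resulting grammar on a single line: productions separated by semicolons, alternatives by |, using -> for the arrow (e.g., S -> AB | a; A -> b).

S -> h | hh | ERE | RRE; E -> h | RRE; R -> b | h | SE | hh | ERE | RRE

Unit productions: R->S, S->E.
Unit pairs (A ⇒* B via units): (R,E), (R,S), (S,E).
S: inherits non-unit rules of {E, S} → ERE | RRE | h | hh.
E: inherits non-unit rules of {E} → RRE | h.
R: inherits non-unit rules of {E, R, S} → ERE | RRE | SE | b | h | hh.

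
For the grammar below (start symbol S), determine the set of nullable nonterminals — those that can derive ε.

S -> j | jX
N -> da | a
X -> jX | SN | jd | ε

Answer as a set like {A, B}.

{X}

Directly nullable (have an ε-rule): {X}.
Not nullable: N, S — each has a terminal in every rule's right-hand side or depends on a non-nullable symbol.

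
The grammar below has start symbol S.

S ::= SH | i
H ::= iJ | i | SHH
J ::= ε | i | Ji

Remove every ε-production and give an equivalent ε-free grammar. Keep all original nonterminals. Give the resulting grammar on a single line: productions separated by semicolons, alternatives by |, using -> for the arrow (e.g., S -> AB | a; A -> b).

S -> i | SH; H -> i | iJ | SHH; J -> i | Ji

Nullable set: {J}.
H -> iJ: J nullable, giving i | iJ.
Drop J -> ε.
J -> Ji: J nullable, giving Ji | i.
Unchanged (no nullable symbols): S -> SH; S -> i; H -> SHH; H -> i; J -> i.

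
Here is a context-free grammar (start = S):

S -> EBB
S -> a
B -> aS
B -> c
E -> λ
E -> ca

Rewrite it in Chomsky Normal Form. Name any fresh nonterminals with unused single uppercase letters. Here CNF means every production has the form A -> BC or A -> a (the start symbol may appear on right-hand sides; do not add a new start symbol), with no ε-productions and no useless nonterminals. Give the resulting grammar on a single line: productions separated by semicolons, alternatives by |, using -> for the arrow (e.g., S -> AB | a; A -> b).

S -> a | BB | ED; A -> a; B -> c | AS; C -> c; D -> BB; E -> CA

Nullable: {E}; after ε-elimination: S -> a | BB | EBB; B -> c | aS; E -> ca.
No unit productions to eliminate.
TERM: introduce A -> a, C -> c and substitute in every rule of length ≥2.
BIN: S -> EBB becomes S -> ED, D -> BB.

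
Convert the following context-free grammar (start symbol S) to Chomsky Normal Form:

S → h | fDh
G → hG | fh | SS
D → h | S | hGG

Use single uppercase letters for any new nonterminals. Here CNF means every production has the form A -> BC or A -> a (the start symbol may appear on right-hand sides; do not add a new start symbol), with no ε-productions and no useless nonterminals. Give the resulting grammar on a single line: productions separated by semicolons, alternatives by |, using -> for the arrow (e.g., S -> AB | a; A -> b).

S -> h | AF; A -> f; B -> h; C -> DB; D -> h | AC | BE; E -> GG; F -> DB; G -> AB | BG | SS

No ε-productions.
After unit-elimination: S -> h | fDh; D -> h | fDh | hGG; G -> SS | fh | hG.
TERM: introduce A -> f, B -> h and substitute in every rule of length ≥2.
BIN: D -> ADB becomes D -> AC, C -> DB; D -> BGG becomes D -> BE, E -> GG; S -> ADB becomes S -> AF, F -> DB.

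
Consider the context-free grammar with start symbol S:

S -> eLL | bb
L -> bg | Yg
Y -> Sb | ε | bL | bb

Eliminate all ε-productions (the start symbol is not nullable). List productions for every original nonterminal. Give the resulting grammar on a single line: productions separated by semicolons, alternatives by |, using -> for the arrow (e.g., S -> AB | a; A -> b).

Nullable set: {Y}.
L -> Yg: Y nullable, giving Yg | g.
Drop Y -> ε.
Unchanged (no nullable symbols): S -> bb; S -> eLL; L -> bg; Y -> Sb; Y -> bL; Y -> bb.

S -> bb | eLL; L -> g | Yg | bg; Y -> Sb | bL | bb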